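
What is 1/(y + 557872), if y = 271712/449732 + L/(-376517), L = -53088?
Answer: 42332935861/23616391139537672 ≈ 1.7925e-6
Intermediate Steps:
y = 31544889880/42332935861 (y = 271712/449732 - 53088/(-376517) = 271712*(1/449732) - 53088*(-1/376517) = 67928/112433 + 53088/376517 = 31544889880/42332935861 ≈ 0.74516)
1/(y + 557872) = 1/(31544889880/42332935861 + 557872) = 1/(23616391139537672/42332935861) = 42332935861/23616391139537672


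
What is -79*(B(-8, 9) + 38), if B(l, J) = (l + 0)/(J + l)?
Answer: -2370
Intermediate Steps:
B(l, J) = l/(J + l)
-79*(B(-8, 9) + 38) = -79*(-8/(9 - 8) + 38) = -79*(-8/1 + 38) = -79*(-8*1 + 38) = -79*(-8 + 38) = -79*30 = -2370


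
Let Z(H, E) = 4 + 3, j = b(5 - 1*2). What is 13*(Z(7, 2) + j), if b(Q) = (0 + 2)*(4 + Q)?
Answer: 273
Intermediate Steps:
b(Q) = 8 + 2*Q (b(Q) = 2*(4 + Q) = 8 + 2*Q)
j = 14 (j = 8 + 2*(5 - 1*2) = 8 + 2*(5 - 2) = 8 + 2*3 = 8 + 6 = 14)
Z(H, E) = 7
13*(Z(7, 2) + j) = 13*(7 + 14) = 13*21 = 273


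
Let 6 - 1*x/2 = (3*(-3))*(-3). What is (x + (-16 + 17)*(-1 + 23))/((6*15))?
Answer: -2/9 ≈ -0.22222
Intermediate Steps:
x = -42 (x = 12 - 2*3*(-3)*(-3) = 12 - (-18)*(-3) = 12 - 2*27 = 12 - 54 = -42)
(x + (-16 + 17)*(-1 + 23))/((6*15)) = (-42 + (-16 + 17)*(-1 + 23))/((6*15)) = (-42 + 1*22)/90 = (-42 + 22)/90 = (1/90)*(-20) = -2/9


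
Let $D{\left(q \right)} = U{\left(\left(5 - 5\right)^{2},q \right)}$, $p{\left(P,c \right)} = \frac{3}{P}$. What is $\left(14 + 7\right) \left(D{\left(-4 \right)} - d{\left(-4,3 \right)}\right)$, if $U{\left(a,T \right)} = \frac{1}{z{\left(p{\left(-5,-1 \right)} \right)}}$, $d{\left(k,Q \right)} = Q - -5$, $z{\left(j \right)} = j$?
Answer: $-203$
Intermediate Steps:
$d{\left(k,Q \right)} = 5 + Q$ ($d{\left(k,Q \right)} = Q + 5 = 5 + Q$)
$U{\left(a,T \right)} = - \frac{5}{3}$ ($U{\left(a,T \right)} = \frac{1}{3 \frac{1}{-5}} = \frac{1}{3 \left(- \frac{1}{5}\right)} = \frac{1}{- \frac{3}{5}} = - \frac{5}{3}$)
$D{\left(q \right)} = - \frac{5}{3}$
$\left(14 + 7\right) \left(D{\left(-4 \right)} - d{\left(-4,3 \right)}\right) = \left(14 + 7\right) \left(- \frac{5}{3} - \left(5 + 3\right)\right) = 21 \left(- \frac{5}{3} - 8\right) = 21 \left(- \frac{29}{3}\right) = -203$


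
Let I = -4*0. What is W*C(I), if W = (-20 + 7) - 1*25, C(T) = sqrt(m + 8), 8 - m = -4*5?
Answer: -228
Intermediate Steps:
m = 28 (m = 8 - (-4)*5 = 8 - 1*(-20) = 8 + 20 = 28)
I = 0
C(T) = 6 (C(T) = sqrt(28 + 8) = sqrt(36) = 6)
W = -38 (W = -13 - 25 = -38)
W*C(I) = -38*6 = -228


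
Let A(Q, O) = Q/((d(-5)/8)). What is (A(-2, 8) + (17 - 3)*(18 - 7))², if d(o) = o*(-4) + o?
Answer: 5262436/225 ≈ 23389.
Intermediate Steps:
d(o) = -3*o (d(o) = -4*o + o = -3*o)
A(Q, O) = 8*Q/15 (A(Q, O) = Q/((-3*(-5)/8)) = Q/((15*(⅛))) = Q/(15/8) = Q*(8/15) = 8*Q/15)
(A(-2, 8) + (17 - 3)*(18 - 7))² = ((8/15)*(-2) + (17 - 3)*(18 - 7))² = (-16/15 + 14*11)² = (-16/15 + 154)² = (2294/15)² = 5262436/225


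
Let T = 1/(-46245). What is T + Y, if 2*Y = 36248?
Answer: 838144379/46245 ≈ 18124.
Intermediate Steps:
Y = 18124 (Y = (½)*36248 = 18124)
T = -1/46245 ≈ -2.1624e-5
T + Y = -1/46245 + 18124 = 838144379/46245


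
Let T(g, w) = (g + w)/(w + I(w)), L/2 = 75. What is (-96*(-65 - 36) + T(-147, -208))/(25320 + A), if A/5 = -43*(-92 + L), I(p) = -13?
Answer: 2143171/2839850 ≈ 0.75468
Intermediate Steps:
L = 150 (L = 2*75 = 150)
T(g, w) = (g + w)/(-13 + w) (T(g, w) = (g + w)/(w - 13) = (g + w)/(-13 + w))
A = -12470 (A = 5*(-43*(-92 + 150)) = 5*(-43*58) = 5*(-2494) = -12470)
(-96*(-65 - 36) + T(-147, -208))/(25320 + A) = (-96*(-65 - 36) + (-147 - 208)/(-13 - 208))/(25320 - 12470) = (-96*(-101) - 355/(-221))/12850 = (9696 - 1/221*(-355))*(1/12850) = (9696 + 355/221)*(1/12850) = (2143171/221)*(1/12850) = 2143171/2839850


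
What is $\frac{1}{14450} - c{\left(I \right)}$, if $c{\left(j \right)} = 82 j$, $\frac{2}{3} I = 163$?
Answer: $- \frac{289708049}{14450} \approx -20049.0$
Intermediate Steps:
$I = \frac{489}{2}$ ($I = \frac{3}{2} \cdot 163 = \frac{489}{2} \approx 244.5$)
$\frac{1}{14450} - c{\left(I \right)} = \frac{1}{14450} - 82 \cdot \frac{489}{2} = \frac{1}{14450} - 20049 = - \frac{289708049}{14450}$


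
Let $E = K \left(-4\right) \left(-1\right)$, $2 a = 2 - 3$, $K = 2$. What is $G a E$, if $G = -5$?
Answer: $20$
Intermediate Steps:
$a = - \frac{1}{2}$ ($a = \frac{2 - 3}{2} = \frac{1}{2} \left(-1\right) = - \frac{1}{2} \approx -0.5$)
$E = 8$ ($E = 2 \left(-4\right) \left(-1\right) = \left(-8\right) \left(-1\right) = 8$)
$G a E = \left(-5\right) \left(- \frac{1}{2}\right) 8 = \frac{5}{2} \cdot 8 = 20$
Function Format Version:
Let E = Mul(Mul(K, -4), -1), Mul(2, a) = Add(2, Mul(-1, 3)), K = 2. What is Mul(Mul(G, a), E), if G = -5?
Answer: 20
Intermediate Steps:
a = Rational(-1, 2) (a = Mul(Rational(1, 2), Add(2, Mul(-1, 3))) = Mul(Rational(1, 2), Add(2, -3)) = Mul(Rational(1, 2), -1) = Rational(-1, 2) ≈ -0.50000)
E = 8 (E = Mul(Mul(2, -4), -1) = Mul(-8, -1) = 8)
Mul(Mul(G, a), E) = Mul(Mul(-5, Rational(-1, 2)), 8) = Mul(Rational(5, 2), 8) = 20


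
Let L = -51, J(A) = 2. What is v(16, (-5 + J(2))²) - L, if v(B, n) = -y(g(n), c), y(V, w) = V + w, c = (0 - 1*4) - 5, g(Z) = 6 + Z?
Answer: 45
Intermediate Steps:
c = -9 (c = (0 - 4) - 5 = -4 - 5 = -9)
v(B, n) = 3 - n (v(B, n) = -((6 + n) - 9) = -(-3 + n) = 3 - n)
v(16, (-5 + J(2))²) - L = (3 - (-5 + 2)²) - 1*(-51) = (3 - 1*(-3)²) + 51 = (3 - 1*9) + 51 = (3 - 9) + 51 = -6 + 51 = 45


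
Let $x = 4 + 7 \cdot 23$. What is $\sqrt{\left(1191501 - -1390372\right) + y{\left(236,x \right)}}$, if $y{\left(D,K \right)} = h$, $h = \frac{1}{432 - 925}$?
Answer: $\frac{2 \sqrt{156880412571}}{493} \approx 1606.8$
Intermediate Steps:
$h = - \frac{1}{493}$ ($h = \frac{1}{-493} = - \frac{1}{493} \approx -0.0020284$)
$x = 165$ ($x = 4 + 161 = 165$)
$y{\left(D,K \right)} = - \frac{1}{493}$
$\sqrt{\left(1191501 - -1390372\right) + y{\left(236,x \right)}} = \sqrt{\left(1191501 - -1390372\right) - \frac{1}{493}} = \sqrt{\left(1191501 + 1390372\right) - \frac{1}{493}} = \sqrt{2581873 - \frac{1}{493}} = \sqrt{\frac{1272863388}{493}} = \frac{2 \sqrt{156880412571}}{493}$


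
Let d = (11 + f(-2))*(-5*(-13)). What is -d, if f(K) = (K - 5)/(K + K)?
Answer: -3315/4 ≈ -828.75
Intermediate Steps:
f(K) = (-5 + K)/(2*K) (f(K) = (-5 + K)/((2*K)) = (-5 + K)*(1/(2*K)) = (-5 + K)/(2*K))
d = 3315/4 (d = (11 + (½)*(-5 - 2)/(-2))*(-5*(-13)) = (11 + (½)*(-½)*(-7))*65 = (11 + 7/4)*65 = (51/4)*65 = 3315/4 ≈ 828.75)
-d = -1*3315/4 = -3315/4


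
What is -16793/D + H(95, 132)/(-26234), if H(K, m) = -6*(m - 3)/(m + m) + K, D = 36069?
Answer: -1775473477/3784936584 ≈ -0.46909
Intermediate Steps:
H(K, m) = K - 3*(-3 + m)/m (H(K, m) = -6*(-3 + m)/(2*m) + K = -6*(-3 + m)*1/(2*m) + K = -3*(-3 + m)/m + K = K - 3*(-3 + m)/m)
-16793/D + H(95, 132)/(-26234) = -16793/36069 + (-3 + 95 + 9/132)/(-26234) = -16793*1/36069 + (-3 + 95 + 9*(1/132))*(-1/26234) = -16793/36069 + (-3 + 95 + 3/44)*(-1/26234) = -16793/36069 + (4051/44)*(-1/26234) = -16793/36069 - 4051/1154296 = -1775473477/3784936584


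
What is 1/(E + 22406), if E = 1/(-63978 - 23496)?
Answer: 87474/1959942443 ≈ 4.4631e-5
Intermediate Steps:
E = -1/87474 (E = 1/(-87474) = -1/87474 ≈ -1.1432e-5)
1/(E + 22406) = 1/(-1/87474 + 22406) = 1/(1959942443/87474) = 87474/1959942443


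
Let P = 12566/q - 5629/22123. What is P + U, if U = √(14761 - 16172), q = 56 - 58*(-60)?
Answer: 129046737/39113464 + I*√1411 ≈ 3.2993 + 37.563*I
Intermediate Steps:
q = 3536 (q = 56 + 3480 = 3536)
U = I*√1411 (U = √(-1411) = I*√1411 ≈ 37.563*I)
P = 129046737/39113464 (P = 12566/3536 - 5629/22123 = 12566*(1/3536) - 5629*1/22123 = 6283/1768 - 5629/22123 = 129046737/39113464 ≈ 3.2993)
P + U = 129046737/39113464 + I*√1411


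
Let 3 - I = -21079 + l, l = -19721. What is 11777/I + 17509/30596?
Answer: 1074748819/1248408588 ≈ 0.86090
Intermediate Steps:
I = 40803 (I = 3 - (-21079 - 19721) = 3 - 1*(-40800) = 3 + 40800 = 40803)
11777/I + 17509/30596 = 11777/40803 + 17509/30596 = 1074748819/1248408588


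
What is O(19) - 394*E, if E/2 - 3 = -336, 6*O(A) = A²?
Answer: 1574785/6 ≈ 2.6246e+5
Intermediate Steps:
O(A) = A²/6
E = -666 (E = 6 + 2*(-336) = 6 - 672 = -666)
O(19) - 394*E = (⅙)*19² - 394*(-666) = (⅙)*361 + 262404 = 361/6 + 262404 = 1574785/6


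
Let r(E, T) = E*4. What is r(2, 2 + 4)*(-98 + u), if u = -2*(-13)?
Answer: -576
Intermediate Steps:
r(E, T) = 4*E
u = 26
r(2, 2 + 4)*(-98 + u) = (4*2)*(-98 + 26) = 8*(-72) = -576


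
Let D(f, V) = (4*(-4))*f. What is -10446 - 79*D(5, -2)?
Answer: -4126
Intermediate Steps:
D(f, V) = -16*f
-10446 - 79*D(5, -2) = -10446 - (-1264)*5 = -10446 - 79*(-80) = -10446 + 6320 = -4126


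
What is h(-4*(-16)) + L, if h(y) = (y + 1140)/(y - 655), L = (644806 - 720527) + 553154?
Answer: 282161699/591 ≈ 4.7743e+5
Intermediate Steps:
L = 477433 (L = -75721 + 553154 = 477433)
h(y) = (1140 + y)/(-655 + y)
h(-4*(-16)) + L = (1140 - 4*(-16))/(-655 - 4*(-16)) + 477433 = (1140 + 64)/(-655 + 64) + 477433 = 1204/(-591) + 477433 = -1/591*1204 + 477433 = -1204/591 + 477433 = 282161699/591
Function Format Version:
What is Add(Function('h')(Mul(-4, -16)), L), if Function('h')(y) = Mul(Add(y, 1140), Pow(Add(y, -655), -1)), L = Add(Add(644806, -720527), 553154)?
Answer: Rational(282161699, 591) ≈ 4.7743e+5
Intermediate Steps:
L = 477433 (L = Add(-75721, 553154) = 477433)
Function('h')(y) = Mul(Pow(Add(-655, y), -1), Add(1140, y)) (Function('h')(y) = Mul(Add(1140, y), Pow(Add(-655, y), -1)) = Mul(Pow(Add(-655, y), -1), Add(1140, y)))
Add(Function('h')(Mul(-4, -16)), L) = Add(Mul(Pow(Add(-655, Mul(-4, -16)), -1), Add(1140, Mul(-4, -16))), 477433) = Add(Mul(Pow(Add(-655, 64), -1), Add(1140, 64)), 477433) = Add(Mul(Pow(-591, -1), 1204), 477433) = Add(Mul(Rational(-1, 591), 1204), 477433) = Add(Rational(-1204, 591), 477433) = Rational(282161699, 591)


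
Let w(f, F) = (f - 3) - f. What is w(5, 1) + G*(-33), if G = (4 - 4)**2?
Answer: -3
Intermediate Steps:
w(f, F) = -3 (w(f, F) = (-3 + f) - f = -3)
G = 0 (G = 0**2 = 0)
w(5, 1) + G*(-33) = -3 + 0*(-33) = -3 + 0 = -3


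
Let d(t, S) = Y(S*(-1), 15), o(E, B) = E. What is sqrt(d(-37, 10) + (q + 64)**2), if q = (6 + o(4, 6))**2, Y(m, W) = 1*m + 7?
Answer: sqrt(26893) ≈ 163.99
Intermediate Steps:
Y(m, W) = 7 + m (Y(m, W) = m + 7 = 7 + m)
d(t, S) = 7 - S (d(t, S) = 7 + S*(-1) = 7 - S)
q = 100 (q = (6 + 4)**2 = 10**2 = 100)
sqrt(d(-37, 10) + (q + 64)**2) = sqrt((7 - 1*10) + (100 + 64)**2) = sqrt((7 - 10) + 164**2) = sqrt(-3 + 26896) = sqrt(26893)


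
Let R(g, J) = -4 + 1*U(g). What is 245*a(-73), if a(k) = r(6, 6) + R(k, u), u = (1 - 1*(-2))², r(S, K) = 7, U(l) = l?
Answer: -17150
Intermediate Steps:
u = 9 (u = (1 + 2)² = 3² = 9)
R(g, J) = -4 + g (R(g, J) = -4 + 1*g = -4 + g)
a(k) = 3 + k (a(k) = 7 + (-4 + k) = 3 + k)
245*a(-73) = 245*(3 - 73) = 245*(-70) = -17150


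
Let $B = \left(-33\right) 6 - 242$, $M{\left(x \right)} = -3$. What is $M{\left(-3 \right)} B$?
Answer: $1320$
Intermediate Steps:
$B = -440$ ($B = -198 - 242 = -440$)
$M{\left(-3 \right)} B = \left(-3\right) \left(-440\right) = 1320$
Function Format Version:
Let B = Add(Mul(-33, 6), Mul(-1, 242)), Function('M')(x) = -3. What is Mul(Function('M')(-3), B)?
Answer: 1320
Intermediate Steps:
B = -440 (B = Add(-198, -242) = -440)
Mul(Function('M')(-3), B) = Mul(-3, -440) = 1320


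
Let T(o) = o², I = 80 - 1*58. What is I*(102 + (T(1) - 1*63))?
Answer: 880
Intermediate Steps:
I = 22 (I = 80 - 58 = 22)
I*(102 + (T(1) - 1*63)) = 22*(102 + (1² - 1*63)) = 22*(102 + (1 - 63)) = 22*(102 - 62) = 22*40 = 880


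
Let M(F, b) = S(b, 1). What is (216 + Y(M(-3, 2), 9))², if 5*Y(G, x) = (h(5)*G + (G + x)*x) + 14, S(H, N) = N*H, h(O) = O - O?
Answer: 1423249/25 ≈ 56930.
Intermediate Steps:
h(O) = 0
S(H, N) = H*N
M(F, b) = b (M(F, b) = b*1 = b)
Y(G, x) = 14/5 + x*(G + x)/5 (Y(G, x) = ((0*G + (G + x)*x) + 14)/5 = ((0 + x*(G + x)) + 14)/5 = (x*(G + x) + 14)/5 = (14 + x*(G + x))/5 = 14/5 + x*(G + x)/5)
(216 + Y(M(-3, 2), 9))² = (216 + (14/5 + (⅕)*9² + (⅕)*2*9))² = (216 + (14/5 + (⅕)*81 + 18/5))² = (216 + (14/5 + 81/5 + 18/5))² = (216 + 113/5)² = (1193/5)² = 1423249/25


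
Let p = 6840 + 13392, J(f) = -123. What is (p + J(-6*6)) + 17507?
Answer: 37616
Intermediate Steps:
p = 20232
(p + J(-6*6)) + 17507 = (20232 - 123) + 17507 = 20109 + 17507 = 37616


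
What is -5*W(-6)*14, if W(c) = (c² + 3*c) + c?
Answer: -840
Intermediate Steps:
W(c) = c² + 4*c
-5*W(-6)*14 = -(-30)*(4 - 6)*14 = -(-30)*(-2)*14 = -5*12*14 = -60*14 = -840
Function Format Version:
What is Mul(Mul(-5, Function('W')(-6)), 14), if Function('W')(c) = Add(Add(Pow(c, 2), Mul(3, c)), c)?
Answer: -840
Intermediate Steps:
Function('W')(c) = Add(Pow(c, 2), Mul(4, c))
Mul(Mul(-5, Function('W')(-6)), 14) = Mul(Mul(-5, Mul(-6, Add(4, -6))), 14) = Mul(Mul(-5, Mul(-6, -2)), 14) = Mul(Mul(-5, 12), 14) = Mul(-60, 14) = -840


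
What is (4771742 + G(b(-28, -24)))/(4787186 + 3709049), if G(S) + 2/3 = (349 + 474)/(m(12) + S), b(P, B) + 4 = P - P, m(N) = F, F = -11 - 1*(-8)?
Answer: 100204099/178420935 ≈ 0.56162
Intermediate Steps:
F = -3 (F = -11 + 8 = -3)
m(N) = -3
b(P, B) = -4 (b(P, B) = -4 + (P - P) = -4 + 0 = -4)
G(S) = -⅔ + 823/(-3 + S) (G(S) = -⅔ + (349 + 474)/(-3 + S) = -⅔ + 823/(-3 + S))
(4771742 + G(b(-28, -24)))/(4787186 + 3709049) = (4771742 + (2475 - 2*(-4))/(3*(-3 - 4)))/(4787186 + 3709049) = (4771742 + (⅓)*(2475 + 8)/(-7))/8496235 = (4771742 + (⅓)*(-⅐)*2483)*(1/8496235) = (4771742 - 2483/21)*(1/8496235) = (100204099/21)*(1/8496235) = 100204099/178420935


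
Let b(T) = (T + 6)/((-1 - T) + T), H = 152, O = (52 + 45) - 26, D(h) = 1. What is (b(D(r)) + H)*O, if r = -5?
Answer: 10295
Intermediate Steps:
O = 71 (O = 97 - 26 = 71)
b(T) = -6 - T (b(T) = (6 + T)/(-1) = (6 + T)*(-1) = -6 - T)
(b(D(r)) + H)*O = ((-6 - 1*1) + 152)*71 = ((-6 - 1) + 152)*71 = (-7 + 152)*71 = 145*71 = 10295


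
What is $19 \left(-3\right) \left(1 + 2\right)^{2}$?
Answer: $-513$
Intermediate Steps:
$19 \left(-3\right) \left(1 + 2\right)^{2} = - 57 \cdot 3^{2} = \left(-57\right) 9 = -513$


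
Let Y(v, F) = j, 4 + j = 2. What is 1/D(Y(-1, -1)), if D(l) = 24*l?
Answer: -1/48 ≈ -0.020833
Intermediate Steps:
j = -2 (j = -4 + 2 = -2)
Y(v, F) = -2
1/D(Y(-1, -1)) = 1/(24*(-2)) = 1/(-48) = -1/48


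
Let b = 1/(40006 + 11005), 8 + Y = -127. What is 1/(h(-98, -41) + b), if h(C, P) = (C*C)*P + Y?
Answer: -51011/20093181888 ≈ -2.5387e-6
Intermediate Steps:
Y = -135 (Y = -8 - 127 = -135)
b = 1/51011 ≈ 1.9604e-5
h(C, P) = -135 + P*C**2 (h(C, P) = (C*C)*P - 135 = C**2*P - 135 = P*C**2 - 135 = -135 + P*C**2)
1/(h(-98, -41) + b) = 1/((-135 - 41*(-98)**2) + 1/51011) = 1/((-135 - 41*9604) + 1/51011) = 1/((-135 - 393764) + 1/51011) = 1/(-393899 + 1/51011) = 1/(-20093181888/51011) = -51011/20093181888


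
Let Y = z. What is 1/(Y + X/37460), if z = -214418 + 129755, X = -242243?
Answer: -37460/3171718223 ≈ -1.1811e-5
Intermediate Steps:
z = -84663
Y = -84663
1/(Y + X/37460) = 1/(-84663 - 242243/37460) = 1/(-3171718223/37460) = -37460/3171718223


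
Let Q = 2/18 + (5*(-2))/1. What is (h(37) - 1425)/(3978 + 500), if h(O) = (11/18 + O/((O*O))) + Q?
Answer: -955211/2982348 ≈ -0.32029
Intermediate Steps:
Q = -89/9 (Q = 2*(1/18) - 10*1 = ⅑ - 10 = -89/9 ≈ -9.8889)
h(O) = -167/18 + 1/O (h(O) = (11/18 + O/((O*O))) - 89/9 = (11*(1/18) + O/(O²)) - 89/9 = (11/18 + O/O²) - 89/9 = (11/18 + 1/O) - 89/9 = -167/18 + 1/O)
(h(37) - 1425)/(3978 + 500) = ((-167/18 + 1/37) - 1425)/(3978 + 500) = ((-167/18 + 1/37) - 1425)/4478 = (-6161/666 - 1425)*(1/4478) = -955211/666*1/4478 = -955211/2982348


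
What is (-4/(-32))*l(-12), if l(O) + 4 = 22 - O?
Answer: 15/4 ≈ 3.7500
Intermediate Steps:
l(O) = 18 - O (l(O) = -4 + (22 - O) = 18 - O)
(-4/(-32))*l(-12) = (-4/(-32))*(18 - 1*(-12)) = (-4*(-1/32))*(18 + 12) = (1/8)*30 = 15/4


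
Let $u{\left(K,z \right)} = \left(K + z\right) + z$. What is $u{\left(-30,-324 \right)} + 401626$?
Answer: $400948$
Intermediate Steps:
$u{\left(K,z \right)} = K + 2 z$
$u{\left(-30,-324 \right)} + 401626 = \left(-30 + 2 \left(-324\right)\right) + 401626 = \left(-30 - 648\right) + 401626 = -678 + 401626 = 400948$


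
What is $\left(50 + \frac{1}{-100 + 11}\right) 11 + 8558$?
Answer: $\frac{810601}{89} \approx 9107.9$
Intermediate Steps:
$\left(50 + \frac{1}{-100 + 11}\right) 11 + 8558 = \left(50 + \frac{1}{-89}\right) 11 + 8558 = \left(50 - \frac{1}{89}\right) 11 + 8558 = \frac{4449}{89} \cdot 11 + 8558 = \frac{48939}{89} + 8558 = \frac{810601}{89}$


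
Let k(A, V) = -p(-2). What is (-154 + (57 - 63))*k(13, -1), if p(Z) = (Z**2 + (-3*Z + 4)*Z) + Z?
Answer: -2880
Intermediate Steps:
p(Z) = Z + Z**2 + Z*(4 - 3*Z) (p(Z) = (Z**2 + (4 - 3*Z)*Z) + Z = (Z**2 + Z*(4 - 3*Z)) + Z = Z + Z**2 + Z*(4 - 3*Z))
k(A, V) = 18 (k(A, V) = -(-2)*(5 - 2*(-2)) = -(-2)*(5 + 4) = -(-2)*9 = -1*(-18) = 18)
(-154 + (57 - 63))*k(13, -1) = (-154 + (57 - 63))*18 = (-154 - 6)*18 = -160*18 = -2880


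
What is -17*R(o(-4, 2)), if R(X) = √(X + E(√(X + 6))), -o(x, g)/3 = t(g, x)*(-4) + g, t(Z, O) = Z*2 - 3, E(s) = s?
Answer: -17*√(6 + 2*√3) ≈ -52.298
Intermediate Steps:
t(Z, O) = -3 + 2*Z (t(Z, O) = 2*Z - 3 = -3 + 2*Z)
o(x, g) = -36 + 21*g (o(x, g) = -3*((-3 + 2*g)*(-4) + g) = -3*((12 - 8*g) + g) = -3*(12 - 7*g) = -36 + 21*g)
R(X) = √(X + √(6 + X)) (R(X) = √(X + √(X + 6)) = √(X + √(6 + X)))
-17*R(o(-4, 2)) = -17*√((-36 + 21*2) + √(6 + (-36 + 21*2))) = -17*√((-36 + 42) + √(6 + (-36 + 42))) = -17*√(6 + √(6 + 6)) = -17*√(6 + √12) = -17*√(6 + 2*√3)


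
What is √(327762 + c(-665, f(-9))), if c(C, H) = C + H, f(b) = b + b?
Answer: √327079 ≈ 571.91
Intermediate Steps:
f(b) = 2*b
√(327762 + c(-665, f(-9))) = √(327762 + (-665 + 2*(-9))) = √(327762 + (-665 - 18)) = √(327762 - 683) = √327079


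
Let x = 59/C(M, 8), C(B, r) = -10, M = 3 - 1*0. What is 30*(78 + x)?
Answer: 2163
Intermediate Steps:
M = 3 (M = 3 + 0 = 3)
x = -59/10 (x = 59/(-10) = 59*(-⅒) = -59/10 ≈ -5.9000)
30*(78 + x) = 30*(78 - 59/10) = 30*(721/10) = 2163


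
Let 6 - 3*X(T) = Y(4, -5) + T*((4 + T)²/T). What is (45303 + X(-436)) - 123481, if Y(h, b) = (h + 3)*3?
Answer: -140391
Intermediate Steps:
Y(h, b) = 9 + 3*h (Y(h, b) = (3 + h)*3 = 9 + 3*h)
X(T) = -5 - (4 + T)²/3 (X(T) = 2 - ((9 + 3*4) + T*((4 + T)²/T))/3 = 2 - ((9 + 12) + T*((4 + T)²/T))/3 = 2 - (21 + (4 + T)²)/3 = 2 + (-7 - (4 + T)²/3) = -5 - (4 + T)²/3)
(45303 + X(-436)) - 123481 = (45303 + (-5 - (4 - 436)²/3)) - 123481 = (45303 + (-5 - ⅓*(-432)²)) - 123481 = (45303 + (-5 - ⅓*186624)) - 123481 = (45303 + (-5 - 62208)) - 123481 = (45303 - 62213) - 123481 = -16910 - 123481 = -140391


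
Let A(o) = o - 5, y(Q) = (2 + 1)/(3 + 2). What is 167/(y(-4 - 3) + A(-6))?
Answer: -835/52 ≈ -16.058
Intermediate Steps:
y(Q) = 3/5
A(o) = -5 + o
167/(y(-4 - 3) + A(-6)) = 167/(3/5 + (-5 - 6)) = 167/(3/5 - 11) = 167/(-52/5) = -5/52*167 = -835/52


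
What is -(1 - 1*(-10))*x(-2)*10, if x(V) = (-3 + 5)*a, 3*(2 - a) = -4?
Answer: -2200/3 ≈ -733.33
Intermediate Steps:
a = 10/3 (a = 2 - 1/3*(-4) = 2 + 4/3 = 10/3 ≈ 3.3333)
x(V) = 20/3 (x(V) = (-3 + 5)*(10/3) = 2*(10/3) = 20/3)
-(1 - 1*(-10))*x(-2)*10 = -(1 - 1*(-10))*(20/3)*10 = -(1 + 10)*(20/3)*10 = -11*(20/3)*10 = -220*10/3 = -1*2200/3 = -2200/3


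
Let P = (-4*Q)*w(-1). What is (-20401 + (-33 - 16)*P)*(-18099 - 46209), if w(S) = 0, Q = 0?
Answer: 1311947508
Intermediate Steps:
P = 0 (P = -4*0*0 = 0*0 = 0)
(-20401 + (-33 - 16)*P)*(-18099 - 46209) = (-20401 + (-33 - 16)*0)*(-18099 - 46209) = (-20401 - 49*0)*(-64308) = (-20401 + 0)*(-64308) = -20401*(-64308) = 1311947508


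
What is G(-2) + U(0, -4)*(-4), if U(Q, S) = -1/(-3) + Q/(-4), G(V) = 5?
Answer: 11/3 ≈ 3.6667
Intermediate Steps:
U(Q, S) = ⅓ - Q/4 (U(Q, S) = -1*(-⅓) + Q*(-¼) = ⅓ - Q/4)
G(-2) + U(0, -4)*(-4) = 5 + (⅓ - ¼*0)*(-4) = 5 + (⅓ + 0)*(-4) = 5 + (⅓)*(-4) = 5 - 4/3 = 11/3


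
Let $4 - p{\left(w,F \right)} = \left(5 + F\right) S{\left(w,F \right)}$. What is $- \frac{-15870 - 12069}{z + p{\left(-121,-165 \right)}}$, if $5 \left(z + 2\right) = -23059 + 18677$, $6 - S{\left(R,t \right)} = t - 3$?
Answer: $\frac{139695}{134828} \approx 1.0361$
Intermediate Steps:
$S{\left(R,t \right)} = 9 - t$ ($S{\left(R,t \right)} = 6 - \left(t - 3\right) = 6 - \left(-3 + t\right) = 9 - t$)
$p{\left(w,F \right)} = 4 - \left(5 + F\right) \left(9 - F\right)$
$z = - \frac{4392}{5}$ ($z = -2 + \frac{-23059 + 18677}{5} = -2 + \frac{1}{5} \left(-4382\right) = -2 - \frac{4382}{5} = - \frac{4392}{5} \approx -878.4$)
$- \frac{-15870 - 12069}{z + p{\left(-121,-165 \right)}} = - \frac{-15870 - 12069}{- \frac{4392}{5} - \left(-619 - 27225\right)} = - \frac{-27939}{- \frac{4392}{5} + \left(-41 + 27225 + 660\right)} = - \frac{-27939}{- \frac{4392}{5} + 27844} = - \frac{-27939}{\frac{134828}{5}} = - \frac{\left(-27939\right) 5}{134828} = \left(-1\right) \left(- \frac{139695}{134828}\right) = \frac{139695}{134828}$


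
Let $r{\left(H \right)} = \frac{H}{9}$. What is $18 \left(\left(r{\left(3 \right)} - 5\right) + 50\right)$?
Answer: $816$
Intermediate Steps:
$r{\left(H \right)} = \frac{H}{9}$ ($r{\left(H \right)} = H \frac{1}{9} = \frac{H}{9}$)
$18 \left(\left(r{\left(3 \right)} - 5\right) + 50\right) = 18 \left(\left(\frac{1}{9} \cdot 3 - 5\right) + 50\right) = 18 \left(\left(\frac{1}{3} - 5\right) + 50\right) = 18 \left(- \frac{14}{3} + 50\right) = 18 \cdot \frac{136}{3} = 816$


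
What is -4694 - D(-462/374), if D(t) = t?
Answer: -79777/17 ≈ -4692.8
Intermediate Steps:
-4694 - D(-462/374) = -4694 - (-462)/374 = -4694 - 1*(-21/17) = -4694 + 21/17 = -79777/17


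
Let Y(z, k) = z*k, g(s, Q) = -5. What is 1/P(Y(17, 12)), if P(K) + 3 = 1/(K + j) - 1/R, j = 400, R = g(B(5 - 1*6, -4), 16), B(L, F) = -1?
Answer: -3020/8451 ≈ -0.35735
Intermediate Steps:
Y(z, k) = k*z
R = -5
P(K) = -14/5 + 1/(400 + K) (P(K) = -3 + (1/(K + 400) - 1/(-5)) = -3 + (1/(400 + K) - 1*(-⅕)) = -3 + (1/(400 + K) + ⅕) = -3 + (⅕ + 1/(400 + K)) = -14/5 + 1/(400 + K))
1/P(Y(17, 12)) = 1/((-5595 - 168*17)/(5*(400 + 12*17))) = 1/((-5595 - 14*204)/(5*(400 + 204))) = 1/((⅕)*(-5595 - 2856)/604) = 1/((⅕)*(1/604)*(-8451)) = 1/(-8451/3020) = -3020/8451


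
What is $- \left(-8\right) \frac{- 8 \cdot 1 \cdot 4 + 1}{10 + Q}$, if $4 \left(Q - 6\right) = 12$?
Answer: $- \frac{248}{19} \approx -13.053$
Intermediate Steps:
$Q = 9$ ($Q = 6 + \frac{1}{4} \cdot 12 = 6 + 3 = 9$)
$- \left(-8\right) \frac{- 8 \cdot 1 \cdot 4 + 1}{10 + Q} = - \left(-8\right) \frac{- 8 \cdot 1 \cdot 4 + 1}{10 + 9} = - \left(-8\right) \frac{\left(-8\right) 4 + 1}{19} = - \left(-8\right) \left(-32 + 1\right) \frac{1}{19} = - \left(-8\right) \left(\left(-31\right) \frac{1}{19}\right) = - \frac{\left(-8\right) \left(-31\right)}{19} = \left(-1\right) \frac{248}{19} = - \frac{248}{19}$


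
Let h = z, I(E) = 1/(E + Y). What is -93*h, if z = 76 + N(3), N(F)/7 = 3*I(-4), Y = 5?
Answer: -9021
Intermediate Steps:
I(E) = 1/(5 + E) (I(E) = 1/(E + 5) = 1/(5 + E))
N(F) = 21 (N(F) = 7*(3/(5 - 4)) = 7*(3/1) = 7*(3*1) = 7*3 = 21)
z = 97 (z = 76 + 21 = 97)
h = 97
-93*h = -93*97 = -9021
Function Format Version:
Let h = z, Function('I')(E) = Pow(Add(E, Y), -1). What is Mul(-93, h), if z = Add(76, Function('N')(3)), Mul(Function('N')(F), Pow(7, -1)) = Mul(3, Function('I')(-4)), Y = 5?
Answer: -9021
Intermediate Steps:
Function('I')(E) = Pow(Add(5, E), -1) (Function('I')(E) = Pow(Add(E, 5), -1) = Pow(Add(5, E), -1))
Function('N')(F) = 21 (Function('N')(F) = Mul(7, Mul(3, Pow(Add(5, -4), -1))) = Mul(7, Mul(3, Pow(1, -1))) = Mul(7, Mul(3, 1)) = Mul(7, 3) = 21)
z = 97 (z = Add(76, 21) = 97)
h = 97
Mul(-93, h) = Mul(-93, 97) = -9021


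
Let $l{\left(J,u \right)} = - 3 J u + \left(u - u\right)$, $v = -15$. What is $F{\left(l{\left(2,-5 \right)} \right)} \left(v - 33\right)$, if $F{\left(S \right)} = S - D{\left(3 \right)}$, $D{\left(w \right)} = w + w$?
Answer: $-1152$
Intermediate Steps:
$D{\left(w \right)} = 2 w$
$l{\left(J,u \right)} = - 3 J u$ ($l{\left(J,u \right)} = - 3 J u + 0 = - 3 J u$)
$F{\left(S \right)} = -6 + S$ ($F{\left(S \right)} = S - 2 \cdot 3 = S - 6 = -6 + S$)
$F{\left(l{\left(2,-5 \right)} \right)} \left(v - 33\right) = \left(-6 - 6 \left(-5\right)\right) \left(-15 - 33\right) = \left(-6 + 30\right) \left(-48\right) = 24 \left(-48\right) = -1152$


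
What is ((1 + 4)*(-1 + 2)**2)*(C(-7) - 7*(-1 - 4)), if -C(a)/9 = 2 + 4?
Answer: -95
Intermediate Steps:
C(a) = -54 (C(a) = -9*(2 + 4) = -9*6 = -54)
((1 + 4)*(-1 + 2)**2)*(C(-7) - 7*(-1 - 4)) = ((1 + 4)*(-1 + 2)**2)*(-54 - 7*(-1 - 4)) = (5*1**2)*(-54 - 7*(-5)) = (5*1)*(-54 + 35) = 5*(-19) = -95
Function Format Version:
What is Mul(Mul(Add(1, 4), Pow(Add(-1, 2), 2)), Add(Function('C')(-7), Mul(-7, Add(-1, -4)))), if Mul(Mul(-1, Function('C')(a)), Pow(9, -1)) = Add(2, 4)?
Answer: -95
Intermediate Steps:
Function('C')(a) = -54 (Function('C')(a) = Mul(-9, Add(2, 4)) = Mul(-9, 6) = -54)
Mul(Mul(Add(1, 4), Pow(Add(-1, 2), 2)), Add(Function('C')(-7), Mul(-7, Add(-1, -4)))) = Mul(Mul(Add(1, 4), Pow(Add(-1, 2), 2)), Add(-54, Mul(-7, Add(-1, -4)))) = Mul(Mul(5, Pow(1, 2)), Add(-54, Mul(-7, -5))) = Mul(Mul(5, 1), Add(-54, 35)) = Mul(5, -19) = -95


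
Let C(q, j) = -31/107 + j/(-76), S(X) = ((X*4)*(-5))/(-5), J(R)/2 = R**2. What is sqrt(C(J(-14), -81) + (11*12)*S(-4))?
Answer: 7*I*sqrt(712316441)/4066 ≈ 45.948*I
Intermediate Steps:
J(R) = 2*R**2
S(X) = 4*X (S(X) = ((4*X)*(-5))*(-1/5) = -20*X*(-1/5) = 4*X)
C(q, j) = -31/107 - j/76 (C(q, j) = -31*1/107 + j*(-1/76) = -31/107 - j/76)
sqrt(C(J(-14), -81) + (11*12)*S(-4)) = sqrt((-31/107 - 1/76*(-81)) + (11*12)*(4*(-4))) = sqrt((-31/107 + 81/76) + 132*(-16)) = sqrt(6311/8132 - 2112) = sqrt(-17168473/8132) = 7*I*sqrt(712316441)/4066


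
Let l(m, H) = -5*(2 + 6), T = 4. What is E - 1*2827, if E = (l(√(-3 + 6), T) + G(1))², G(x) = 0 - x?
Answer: -1146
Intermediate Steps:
l(m, H) = -40 (l(m, H) = -5*8 = -40)
G(x) = -x
E = 1681 (E = (-40 - 1*1)² = (-40 - 1)² = (-41)² = 1681)
E - 1*2827 = 1681 - 1*2827 = 1681 - 2827 = -1146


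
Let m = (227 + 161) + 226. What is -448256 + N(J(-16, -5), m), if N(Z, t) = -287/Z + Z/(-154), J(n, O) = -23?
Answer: -1587678025/3542 ≈ -4.4824e+5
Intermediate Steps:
m = 614 (m = 388 + 226 = 614)
N(Z, t) = -287/Z - Z/154 (N(Z, t) = -287/Z + Z*(-1/154) = -287/Z - Z/154)
-448256 + N(J(-16, -5), m) = -448256 + (-287/(-23) - 1/154*(-23)) = -448256 + (-287*(-1/23) + 23/154) = -448256 + (287/23 + 23/154) = -448256 + 44727/3542 = -1587678025/3542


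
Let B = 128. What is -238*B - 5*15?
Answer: -30539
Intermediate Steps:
-238*B - 5*15 = -238*128 - 5*15 = -30464 - 75 = -30539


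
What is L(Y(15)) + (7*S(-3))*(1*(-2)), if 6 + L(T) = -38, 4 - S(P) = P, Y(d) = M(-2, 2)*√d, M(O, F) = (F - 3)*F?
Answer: -142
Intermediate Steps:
M(O, F) = F*(-3 + F) (M(O, F) = (-3 + F)*F = F*(-3 + F))
Y(d) = -2*√d (Y(d) = (2*(-3 + 2))*√d = (2*(-1))*√d = -2*√d)
S(P) = 4 - P
L(T) = -44 (L(T) = -6 - 38 = -44)
L(Y(15)) + (7*S(-3))*(1*(-2)) = -44 + (7*(4 - 1*(-3)))*(1*(-2)) = -44 + (7*(4 + 3))*(-2) = -44 + (7*7)*(-2) = -44 + 49*(-2) = -44 - 98 = -142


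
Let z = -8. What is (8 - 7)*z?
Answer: -8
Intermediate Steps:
(8 - 7)*z = (8 - 7)*(-8) = 1*(-8) = -8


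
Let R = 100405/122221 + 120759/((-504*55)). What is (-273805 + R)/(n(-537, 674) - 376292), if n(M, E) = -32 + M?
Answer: 28110728471083/38690675756040 ≈ 0.72655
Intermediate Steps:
R = -362910883/102665640 (R = 100405*(1/122221) + 120759/(-27720) = 100405/122221 + 120759*(-1/27720) = 100405/122221 - 40253/9240 = -362910883/102665640 ≈ -3.5349)
(-273805 + R)/(n(-537, 674) - 376292) = (-273805 - 362910883/102665640)/((-32 - 537) - 376292) = -28110728471083/(102665640*(-569 - 376292)) = -28110728471083/102665640/(-376861) = -28110728471083/102665640*(-1/376861) = 28110728471083/38690675756040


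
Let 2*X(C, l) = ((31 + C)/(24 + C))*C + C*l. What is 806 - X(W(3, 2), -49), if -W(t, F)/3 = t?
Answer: 5921/10 ≈ 592.10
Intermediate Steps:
W(t, F) = -3*t
X(C, l) = C*l/2 + C*(31 + C)/(2*(24 + C)) (X(C, l) = (((31 + C)/(24 + C))*C + C*l)/2 = (C*(31 + C)/(24 + C) + C*l)/2 = (C*l + C*(31 + C)/(24 + C))/2 = C*l/2 + C*(31 + C)/(2*(24 + C)))
806 - X(W(3, 2), -49) = 806 - (-3*3)*(31 - 3*3 + 24*(-49) - 3*3*(-49))/(2*(24 - 3*3)) = 806 - (-9)*(31 - 9 - 1176 - 9*(-49))/(2*(24 - 9)) = 806 - (-9)*(31 - 9 - 1176 + 441)/(2*15) = 806 - (-9)*(-713)/(2*15) = 806 - 1*2139/10 = 806 - 2139/10 = 5921/10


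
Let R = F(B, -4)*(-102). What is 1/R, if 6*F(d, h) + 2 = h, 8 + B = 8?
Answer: 1/102 ≈ 0.0098039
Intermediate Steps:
B = 0 (B = -8 + 8 = 0)
F(d, h) = -1/3 + h/6
R = 102 (R = (-1/3 + (1/6)*(-4))*(-102) = (-1/3 - 2/3)*(-102) = -1*(-102) = 102)
1/R = 1/102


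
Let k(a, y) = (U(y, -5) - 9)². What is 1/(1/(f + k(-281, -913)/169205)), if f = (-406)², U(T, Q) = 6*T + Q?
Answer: 27921237444/169205 ≈ 1.6501e+5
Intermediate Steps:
U(T, Q) = Q + 6*T
k(a, y) = (-14 + 6*y)² (k(a, y) = ((-5 + 6*y) - 9)² = (-14 + 6*y)²)
f = 164836
1/(1/(f + k(-281, -913)/169205)) = 1/(1/(164836 + (4*(-7 + 3*(-913))²)/169205)) = 1/(1/(164836 + (4*(-7 - 2739)²)*(1/169205))) = 1/(1/(164836 + (4*(-2746)²)*(1/169205))) = 1/(1/(164836 + (4*7540516)*(1/169205))) = 1/(1/(164836 + 30162064*(1/169205))) = 1/(1/(164836 + 30162064/169205)) = 1/(1/(27921237444/169205)) = 1/(169205/27921237444) = 27921237444/169205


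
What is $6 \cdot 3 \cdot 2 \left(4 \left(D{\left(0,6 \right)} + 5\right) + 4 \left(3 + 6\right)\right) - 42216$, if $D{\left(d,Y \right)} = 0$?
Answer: $-40200$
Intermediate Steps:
$6 \cdot 3 \cdot 2 \left(4 \left(D{\left(0,6 \right)} + 5\right) + 4 \left(3 + 6\right)\right) - 42216 = 6 \cdot 3 \cdot 2 \left(4 \left(0 + 5\right) + 4 \left(3 + 6\right)\right) - 42216 = 18 \cdot 2 \left(4 \cdot 5 + 4 \cdot 9\right) - 42216 = 36 \left(20 + 36\right) - 42216 = 36 \cdot 56 - 42216 = 2016 - 42216 = -40200$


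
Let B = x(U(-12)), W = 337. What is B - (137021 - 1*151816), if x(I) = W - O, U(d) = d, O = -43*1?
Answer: 15175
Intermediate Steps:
O = -43
x(I) = 380 (x(I) = 337 - 1*(-43) = 337 + 43 = 380)
B = 380
B - (137021 - 1*151816) = 380 - (137021 - 1*151816) = 380 - (137021 - 151816) = 380 - 1*(-14795) = 380 + 14795 = 15175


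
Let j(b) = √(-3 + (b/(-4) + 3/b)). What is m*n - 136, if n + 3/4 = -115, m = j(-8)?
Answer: -136 - 463*I*√22/16 ≈ -136.0 - 135.73*I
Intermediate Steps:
j(b) = √(-3 + 3/b - b/4) (j(b) = √(-3 + (b*(-¼) + 3/b)) = √(-3 + (-b/4 + 3/b)) = √(-3 + (3/b - b/4)) = √(-3 + 3/b - b/4))
m = I*√22/4 (m = √(-12 - 1*(-8) + 12/(-8))/2 = √(-12 + 8 + 12*(-⅛))/2 = √(-12 + 8 - 3/2)/2 = √(-11/2)/2 = (I*√22/2)/2 = I*√22/4 ≈ 1.1726*I)
n = -463/4 (n = -¾ - 115 = -463/4 ≈ -115.75)
m*n - 136 = (I*√22/4)*(-463/4) - 136 = -463*I*√22/16 - 136 = -136 - 463*I*√22/16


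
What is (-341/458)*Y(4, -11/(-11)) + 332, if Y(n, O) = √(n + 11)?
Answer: 332 - 341*√15/458 ≈ 329.12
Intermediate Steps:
Y(n, O) = √(11 + n)
(-341/458)*Y(4, -11/(-11)) + 332 = (-341/458)*√(11 + 4) + 332 = (-341*1/458)*√15 + 332 = -341*√15/458 + 332 = 332 - 341*√15/458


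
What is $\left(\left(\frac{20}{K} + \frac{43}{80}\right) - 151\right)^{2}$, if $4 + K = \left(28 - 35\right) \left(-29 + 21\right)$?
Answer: $\frac{24361278561}{1081600} \approx 22523.0$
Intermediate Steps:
$K = 52$ ($K = -4 + \left(28 - 35\right) \left(-29 + 21\right) = -4 - -56 = -4 + 56 = 52$)
$\left(\left(\frac{20}{K} + \frac{43}{80}\right) - 151\right)^{2} = \left(\left(\frac{20}{52} + \frac{43}{80}\right) - 151\right)^{2} = \left(\left(20 \cdot \frac{1}{52} + 43 \cdot \frac{1}{80}\right) - 151\right)^{2} = \left(\left(\frac{5}{13} + \frac{43}{80}\right) - 151\right)^{2} = \left(\frac{959}{1040} - 151\right)^{2} = \left(- \frac{156081}{1040}\right)^{2} = \frac{24361278561}{1081600}$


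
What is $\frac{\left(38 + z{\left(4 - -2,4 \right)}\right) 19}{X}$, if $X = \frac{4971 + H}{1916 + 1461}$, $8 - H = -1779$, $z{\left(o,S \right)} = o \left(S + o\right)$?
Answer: $\frac{3143987}{3379} \approx 930.45$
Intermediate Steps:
$H = 1787$ ($H = 8 - -1779 = 8 + 1779 = 1787$)
$X = \frac{6758}{3377}$ ($X = \frac{4971 + 1787}{1916 + 1461} = \frac{6758}{3377} \approx 2.0012$)
$\frac{\left(38 + z{\left(4 - -2,4 \right)}\right) 19}{X} = \frac{\left(38 + \left(4 - -2\right) \left(4 + \left(4 - -2\right)\right)\right) 19}{\frac{6758}{3377}} = \left(38 + \left(4 + 2\right) \left(4 + \left(4 + 2\right)\right)\right) 19 \cdot \frac{3377}{6758} = \left(38 + 6 \left(4 + 6\right)\right) 19 \cdot \frac{3377}{6758} = \left(38 + 6 \cdot 10\right) 19 \cdot \frac{3377}{6758} = \left(38 + 60\right) 19 \cdot \frac{3377}{6758} = 98 \cdot 19 \cdot \frac{3377}{6758} = 1862 \cdot \frac{3377}{6758} = \frac{3143987}{3379}$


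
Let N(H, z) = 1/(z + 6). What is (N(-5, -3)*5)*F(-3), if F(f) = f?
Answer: -5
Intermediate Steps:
N(H, z) = 1/(6 + z)
(N(-5, -3)*5)*F(-3) = (5/(6 - 3))*(-3) = (5/3)*(-3) = -5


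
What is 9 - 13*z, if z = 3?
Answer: -30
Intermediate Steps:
9 - 13*z = 9 - 13*3 = 9 - 39 = -30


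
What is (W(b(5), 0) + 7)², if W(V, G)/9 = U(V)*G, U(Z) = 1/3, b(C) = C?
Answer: 49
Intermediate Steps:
U(Z) = ⅓
W(V, G) = 3*G (W(V, G) = 9*(G/3) = 3*G)
(W(b(5), 0) + 7)² = (3*0 + 7)² = (0 + 7)² = 7² = 49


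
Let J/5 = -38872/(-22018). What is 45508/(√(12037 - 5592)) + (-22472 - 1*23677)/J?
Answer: -508054341/97180 + 45508*√6445/6445 ≈ -4661.1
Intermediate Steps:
J = 97180/11009 (J = 5*(-38872/(-22018)) = 5*(-38872*(-1/22018)) = 5*(19436/11009) = 97180/11009 ≈ 8.8273)
45508/(√(12037 - 5592)) + (-22472 - 1*23677)/J = 45508/(√(12037 - 5592)) + (-22472 - 1*23677)/(97180/11009) = 45508/(√6445) + (-22472 - 23677)*(11009/97180) = 45508*(√6445/6445) - 46149*11009/97180 = 45508*√6445/6445 - 508054341/97180 = -508054341/97180 + 45508*√6445/6445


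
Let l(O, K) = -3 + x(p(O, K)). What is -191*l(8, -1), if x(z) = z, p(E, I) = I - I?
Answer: 573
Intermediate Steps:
p(E, I) = 0
l(O, K) = -3 (l(O, K) = -3 + 0 = -3)
-191*l(8, -1) = -191*(-3) = 573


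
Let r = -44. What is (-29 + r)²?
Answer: 5329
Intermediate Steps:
(-29 + r)² = (-29 - 44)² = (-73)² = 5329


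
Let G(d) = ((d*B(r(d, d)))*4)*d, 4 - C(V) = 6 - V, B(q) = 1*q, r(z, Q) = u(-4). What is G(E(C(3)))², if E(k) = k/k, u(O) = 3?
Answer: 144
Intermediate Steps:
r(z, Q) = 3
B(q) = q
C(V) = -2 + V (C(V) = 4 - (6 - V) = 4 + (-6 + V) = -2 + V)
E(k) = 1
G(d) = 12*d² (G(d) = ((d*3)*4)*d = ((3*d)*4)*d = (12*d)*d = 12*d²)
G(E(C(3)))² = (12*1²)² = (12*1)² = 12² = 144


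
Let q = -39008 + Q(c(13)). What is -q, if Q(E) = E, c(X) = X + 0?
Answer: 38995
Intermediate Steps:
c(X) = X
q = -38995 (q = -39008 + 13 = -38995)
-q = -1*(-38995) = 38995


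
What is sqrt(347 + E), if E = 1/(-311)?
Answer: 46*sqrt(15861)/311 ≈ 18.628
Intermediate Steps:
E = -1/311 ≈ -0.0032154
sqrt(347 + E) = sqrt(347 - 1/311) = sqrt(107916/311) = 46*sqrt(15861)/311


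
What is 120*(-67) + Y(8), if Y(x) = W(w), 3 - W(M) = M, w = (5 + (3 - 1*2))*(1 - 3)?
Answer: -8025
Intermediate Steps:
w = -12 (w = (5 + (3 - 2))*(-2) = (5 + 1)*(-2) = 6*(-2) = -12)
W(M) = 3 - M
Y(x) = 15 (Y(x) = 3 - 1*(-12) = 3 + 12 = 15)
120*(-67) + Y(8) = 120*(-67) + 15 = -8040 + 15 = -8025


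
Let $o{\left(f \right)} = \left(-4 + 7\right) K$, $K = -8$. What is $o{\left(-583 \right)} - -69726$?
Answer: $69702$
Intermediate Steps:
$o{\left(f \right)} = -24$ ($o{\left(f \right)} = \left(-4 + 7\right) \left(-8\right) = 3 \left(-8\right) = -24$)
$o{\left(-583 \right)} - -69726 = -24 - -69726 = -24 + 69726 = 69702$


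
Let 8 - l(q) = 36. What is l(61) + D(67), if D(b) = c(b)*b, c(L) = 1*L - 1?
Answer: 4394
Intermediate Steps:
c(L) = -1 + L (c(L) = L - 1 = -1 + L)
D(b) = b*(-1 + b) (D(b) = (-1 + b)*b = b*(-1 + b))
l(q) = -28 (l(q) = 8 - 1*36 = 8 - 36 = -28)
l(61) + D(67) = -28 + 67*(-1 + 67) = -28 + 67*66 = -28 + 4422 = 4394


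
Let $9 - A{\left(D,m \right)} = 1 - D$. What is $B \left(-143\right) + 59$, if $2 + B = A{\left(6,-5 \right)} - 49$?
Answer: $5350$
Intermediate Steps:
$A{\left(D,m \right)} = 8 + D$ ($A{\left(D,m \right)} = 9 - \left(1 - D\right) = 9 + \left(-1 + D\right) = 8 + D$)
$B = -37$ ($B = -2 + \left(\left(8 + 6\right) - 49\right) = -2 + \left(14 - 49\right) = -2 - 35 = -37$)
$B \left(-143\right) + 59 = \left(-37\right) \left(-143\right) + 59 = 5291 + 59 = 5350$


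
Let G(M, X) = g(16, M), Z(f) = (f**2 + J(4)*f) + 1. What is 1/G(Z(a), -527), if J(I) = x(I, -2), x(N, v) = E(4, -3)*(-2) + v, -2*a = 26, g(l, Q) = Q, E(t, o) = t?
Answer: 1/300 ≈ 0.0033333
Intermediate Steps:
a = -13 (a = -1/2*26 = -13)
x(N, v) = -8 + v (x(N, v) = 4*(-2) + v = -8 + v)
J(I) = -10 (J(I) = -8 - 2 = -10)
Z(f) = 1 + f**2 - 10*f (Z(f) = (f**2 - 10*f) + 1 = 1 + f**2 - 10*f)
G(M, X) = M
1/G(Z(a), -527) = 1/(1 + (-13)**2 - 10*(-13)) = 1/(1 + 169 + 130) = 1/300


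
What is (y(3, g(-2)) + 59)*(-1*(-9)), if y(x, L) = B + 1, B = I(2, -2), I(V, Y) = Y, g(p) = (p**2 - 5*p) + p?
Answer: 522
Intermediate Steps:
g(p) = p**2 - 4*p
B = -2
y(x, L) = -1 (y(x, L) = -2 + 1 = -1)
(y(3, g(-2)) + 59)*(-1*(-9)) = (-1 + 59)*(-1*(-9)) = 58*9 = 522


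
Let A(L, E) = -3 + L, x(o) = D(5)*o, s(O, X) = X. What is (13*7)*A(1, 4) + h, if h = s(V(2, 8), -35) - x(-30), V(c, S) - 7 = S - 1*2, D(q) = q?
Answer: -67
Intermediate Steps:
V(c, S) = 5 + S (V(c, S) = 7 + (S - 1*2) = 7 + (S - 2) = 7 + (-2 + S) = 5 + S)
x(o) = 5*o
h = 115 (h = -35 - 5*(-30) = -35 - 1*(-150) = -35 + 150 = 115)
(13*7)*A(1, 4) + h = (13*7)*(-3 + 1) + 115 = 91*(-2) + 115 = -182 + 115 = -67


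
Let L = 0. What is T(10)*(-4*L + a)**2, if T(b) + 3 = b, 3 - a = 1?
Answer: 28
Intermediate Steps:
a = 2 (a = 3 - 1*1 = 3 - 1 = 2)
T(b) = -3 + b
T(10)*(-4*L + a)**2 = (-3 + 10)*(-4*0 + 2)**2 = 7*(0 + 2)**2 = 7*2**2 = 7*4 = 28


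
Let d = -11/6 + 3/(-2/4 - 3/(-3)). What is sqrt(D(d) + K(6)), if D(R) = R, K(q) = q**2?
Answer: sqrt(1446)/6 ≈ 6.3377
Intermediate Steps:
d = 25/6 (d = -11*1/6 + 3/(-2*1/4 - 3*(-1/3)) = -11/6 + 3/(-1/2 + 1) = -11/6 + 3/(1/2) = -11/6 + 3*2 = -11/6 + 6 = 25/6 ≈ 4.1667)
sqrt(D(d) + K(6)) = sqrt(25/6 + 6**2) = sqrt(25/6 + 36) = sqrt(241/6) = sqrt(1446)/6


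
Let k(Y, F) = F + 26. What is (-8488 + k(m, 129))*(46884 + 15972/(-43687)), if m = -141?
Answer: -17067695064888/43687 ≈ -3.9068e+8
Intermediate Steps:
k(Y, F) = 26 + F
(-8488 + k(m, 129))*(46884 + 15972/(-43687)) = (-8488 + (26 + 129))*(46884 + 15972/(-43687)) = (-8488 + 155)*(46884 + 15972*(-1/43687)) = -8333*(46884 - 15972/43687) = -8333*2048205336/43687 = -17067695064888/43687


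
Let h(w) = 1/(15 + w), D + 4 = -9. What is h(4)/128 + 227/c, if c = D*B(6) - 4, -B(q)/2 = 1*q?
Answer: 3633/2432 ≈ 1.4938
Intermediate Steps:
D = -13 (D = -4 - 9 = -13)
B(q) = -2*q
c = 152 (c = -(-26)*6 - 4 = -13*(-12) - 4 = 156 - 4 = 152)
h(4)/128 + 227/c = 1/((15 + 4)*128) + 227/152 = (1/128)/19 + 227*(1/152) = (1/19)*(1/128) + 227/152 = 1/2432 + 227/152 = 3633/2432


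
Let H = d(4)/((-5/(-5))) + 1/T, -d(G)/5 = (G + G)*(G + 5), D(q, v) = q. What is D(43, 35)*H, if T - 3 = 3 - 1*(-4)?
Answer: -154757/10 ≈ -15476.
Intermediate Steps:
T = 10 (T = 3 + (3 - 1*(-4)) = 3 + (3 + 4) = 3 + 7 = 10)
d(G) = -10*G*(5 + G) (d(G) = -5*(G + G)*(G + 5) = -5*2*G*(5 + G) = -10*G*(5 + G))
H = -3599/10 (H = (-10*4*(5 + 4))/((-5/(-5))) + 1/10 = (-10*4*9)/((-5*(-⅕))) + 1*(⅒) = -360/1 + ⅒ = -360*1 + ⅒ = -360 + ⅒ = -3599/10 ≈ -359.90)
D(43, 35)*H = 43*(-3599/10) = -154757/10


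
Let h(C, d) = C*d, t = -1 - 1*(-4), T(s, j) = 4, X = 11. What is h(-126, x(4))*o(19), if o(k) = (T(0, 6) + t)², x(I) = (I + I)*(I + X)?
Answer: -740880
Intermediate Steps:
t = 3 (t = -1 + 4 = 3)
x(I) = 2*I*(11 + I) (x(I) = (I + I)*(I + 11) = (2*I)*(11 + I) = 2*I*(11 + I))
o(k) = 49 (o(k) = (4 + 3)² = 7² = 49)
h(-126, x(4))*o(19) = -252*4*(11 + 4)*49 = -252*4*15*49 = -126*120*49 = -15120*49 = -740880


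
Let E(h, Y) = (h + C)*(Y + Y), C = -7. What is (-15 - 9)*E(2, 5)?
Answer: 1200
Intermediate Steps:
E(h, Y) = 2*Y*(-7 + h) (E(h, Y) = (h - 7)*(Y + Y) = (-7 + h)*(2*Y) = 2*Y*(-7 + h))
(-15 - 9)*E(2, 5) = (-15 - 9)*(2*5*(-7 + 2)) = -48*5*(-5) = -24*(-50) = 1200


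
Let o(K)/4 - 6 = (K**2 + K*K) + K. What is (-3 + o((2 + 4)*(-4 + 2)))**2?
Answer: 1265625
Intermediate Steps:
o(K) = 24 + 4*K + 8*K**2 (o(K) = 24 + 4*((K**2 + K*K) + K) = 24 + 4*((K**2 + K**2) + K) = 24 + 4*(2*K**2 + K) = 24 + 4*(K + 2*K**2) = 24 + (4*K + 8*K**2) = 24 + 4*K + 8*K**2)
(-3 + o((2 + 4)*(-4 + 2)))**2 = (-3 + (24 + 4*((2 + 4)*(-4 + 2)) + 8*((2 + 4)*(-4 + 2))**2))**2 = (-3 + (24 + 4*(6*(-2)) + 8*(6*(-2))**2))**2 = (-3 + (24 + 4*(-12) + 8*(-12)**2))**2 = (-3 + (24 - 48 + 8*144))**2 = (-3 + (24 - 48 + 1152))**2 = (-3 + 1128)**2 = 1125**2 = 1265625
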